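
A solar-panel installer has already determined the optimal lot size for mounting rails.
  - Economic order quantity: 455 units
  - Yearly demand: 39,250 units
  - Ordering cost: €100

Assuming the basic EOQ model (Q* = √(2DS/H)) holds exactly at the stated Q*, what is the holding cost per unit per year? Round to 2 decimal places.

From Q* = √(2DS/H) ⇒ Q*² = 2DS/H.
H = 2DS / Q² = 2 × 39,250 × 100 / 455² = 37.9181

€37.92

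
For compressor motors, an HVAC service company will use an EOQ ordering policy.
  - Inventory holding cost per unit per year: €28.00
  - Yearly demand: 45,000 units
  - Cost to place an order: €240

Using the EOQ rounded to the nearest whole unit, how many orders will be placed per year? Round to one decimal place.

EOQ = √(2DS/H) = √(2 × 45,000 × 240 / 28)
    = √(771,428.57) ≈ 878.31 → Q = 878
N = D/Q = 45,000/878 ≈ 51.253 orders/yr

51.3 orders per year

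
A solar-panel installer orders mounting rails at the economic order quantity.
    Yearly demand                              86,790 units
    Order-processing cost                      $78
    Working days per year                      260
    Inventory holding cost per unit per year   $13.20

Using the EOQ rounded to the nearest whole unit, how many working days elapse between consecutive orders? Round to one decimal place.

EOQ = √(2DS/H) = √(2 × 86,790 × 78 / 13.2)
    = √(1,025,700.00) ≈ 1,012.77 → Q = 1,013 units
Cycle time = (working days × Q)/D = (260 × 1,013) / 86,790 = 3.035 days

3.0 days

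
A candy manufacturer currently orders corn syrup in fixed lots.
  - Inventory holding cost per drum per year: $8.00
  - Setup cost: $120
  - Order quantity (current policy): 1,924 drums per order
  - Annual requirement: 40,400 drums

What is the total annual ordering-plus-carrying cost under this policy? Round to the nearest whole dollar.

Annual ordering cost = (D/Q)·S = (40,400/1,924) × 120 = $2,519.75
Annual holding cost  = (Q/2)·H = (1,924/2) × 8 = $7,696.00
Total = $2,519.75 + $7,696.00 = $10,215.75

$10,216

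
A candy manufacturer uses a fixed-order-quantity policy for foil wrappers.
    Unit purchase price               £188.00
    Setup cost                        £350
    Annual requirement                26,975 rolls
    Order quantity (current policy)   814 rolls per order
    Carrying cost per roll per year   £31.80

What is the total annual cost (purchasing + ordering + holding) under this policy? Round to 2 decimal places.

Ordering: D/Q × S = 26,975/814 × £350 = £11,598.59
Holding:  Q/2 × H = 814/2 × £31.8 = £12,942.60
Purchase cost = D·C = 26,975 × 188 = £5,071,300.00
Total = £11,598.59 + £12,942.60 + £5,071,300.00 = £5,095,841.19

£5,095,841.19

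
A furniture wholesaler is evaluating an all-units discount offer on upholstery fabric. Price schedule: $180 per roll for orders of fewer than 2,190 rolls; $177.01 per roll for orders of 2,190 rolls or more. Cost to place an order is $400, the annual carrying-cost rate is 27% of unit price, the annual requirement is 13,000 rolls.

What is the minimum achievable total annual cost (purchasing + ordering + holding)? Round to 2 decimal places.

H₁ = 27%×$180 = $48.6000;  H₂ = 27%×$177.01 = $47.7927
EOQ₁ = √(2×13,000×400/48.6000) = 462.59  (< 2,190, feasible at tier 1)
EOQ₂ = √(2×13,000×400/47.7927) = 466.48  (< 2,190 → use Q = 2,190 at tier-2 price)
TC(tier 1 (EOQ₁), Q≈462.6) = $2,362,481.99
TC(tier 2, Q≈2,190.0) = $2,355,837.44
Minimum at tier 2: $2,355,837.44

$2,355,837.44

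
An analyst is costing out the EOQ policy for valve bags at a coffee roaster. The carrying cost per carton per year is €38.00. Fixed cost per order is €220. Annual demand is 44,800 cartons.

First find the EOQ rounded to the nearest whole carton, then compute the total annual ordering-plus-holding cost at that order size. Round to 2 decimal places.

€27,368.89

Optimal lot size Q* = (2 × 44,800 × €220 / €38)^½ ≈ 720.23 → Q = 720 cartons
Ordering: D/Q × S = 44,800/720 × €220 = €13,688.89
Holding:  Q/2 × H = 720/2 × €38 = €13,680.00
Total = €13,688.89 + €13,680.00 = €27,368.89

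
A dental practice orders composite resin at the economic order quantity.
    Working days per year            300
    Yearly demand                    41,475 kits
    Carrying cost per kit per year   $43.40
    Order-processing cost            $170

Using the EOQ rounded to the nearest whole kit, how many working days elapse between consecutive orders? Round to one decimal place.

4.1 days

2DS/H = 2·41,475·170/43.4 = 324,919.35
EOQ = √324,919.35 ≈ 570.02 → Q = 570 kits
Days between orders = 300 / (D/Q) = 300 / 72.763 ≈ 4.123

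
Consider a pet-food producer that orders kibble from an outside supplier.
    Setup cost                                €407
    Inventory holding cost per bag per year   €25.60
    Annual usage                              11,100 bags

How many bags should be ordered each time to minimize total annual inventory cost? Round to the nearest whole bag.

594 bags

Q* = √(2·D·S / H) = √(2·11,100·407 / 25.6) = √352,945.3 ≈ 594.09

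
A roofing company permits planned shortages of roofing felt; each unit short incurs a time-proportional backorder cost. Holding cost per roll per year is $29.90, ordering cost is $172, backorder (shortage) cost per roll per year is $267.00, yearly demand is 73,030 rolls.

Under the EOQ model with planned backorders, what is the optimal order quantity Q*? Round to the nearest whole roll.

967 rolls

Basic EOQ = √(2·73,030·172/29.9) = 916.630
Backorder adjustment √((H+b)/b) = √((29.9+267)/267) = 1.0545
Q* = 916.630 × 1.0545 ≈ 966.59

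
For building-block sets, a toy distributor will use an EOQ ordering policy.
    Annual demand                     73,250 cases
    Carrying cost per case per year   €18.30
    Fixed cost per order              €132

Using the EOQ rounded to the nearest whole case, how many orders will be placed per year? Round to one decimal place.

71.3 orders per year

Q* = √(2·D·S / H) = √(2·73,250·132 / 18.3) = √1,056,721.3 ≈ 1,027.97 → Q = 1,028
N = D/Q = 73,250/1,028 ≈ 71.255 orders/yr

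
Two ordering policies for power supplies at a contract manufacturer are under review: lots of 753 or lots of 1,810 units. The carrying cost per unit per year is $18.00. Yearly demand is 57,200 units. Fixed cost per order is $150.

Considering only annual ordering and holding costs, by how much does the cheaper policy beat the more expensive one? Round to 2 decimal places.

For each Q, cost = (D/Q)·S + (Q/2)·H.
TC(753) = (57,200/753)×150 + (753/2)×18 = $18,171.42
TC(1,810) = (57,200/1,810)×150 + (1,810/2)×18 = $21,030.33
|ΔTC| = |$18,171.42 − $21,030.33| = $2,858.91

$2,858.91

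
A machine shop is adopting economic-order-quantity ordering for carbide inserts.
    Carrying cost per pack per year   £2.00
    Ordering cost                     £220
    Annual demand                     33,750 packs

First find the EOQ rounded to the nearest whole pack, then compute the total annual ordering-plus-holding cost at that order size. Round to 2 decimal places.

£5,449.77

2DS/H = 2·33,750·220/2 = 7,425,000.00
EOQ = √7,425,000.00 ≈ 2,724.89 → Q = 2,725 packs
Annual ordering cost = (D/Q)·S = (33,750/2,725) × 220 = £2,724.77
Annual holding cost  = (Q/2)·H = (2,725/2) × 2 = £2,725.00
Total = £2,724.77 + £2,725.00 = £5,449.77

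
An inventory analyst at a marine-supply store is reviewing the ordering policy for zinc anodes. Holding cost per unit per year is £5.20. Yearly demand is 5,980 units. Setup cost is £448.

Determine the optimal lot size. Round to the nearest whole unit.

1,015 units

EOQ = √(2DS/H) = √(2 × 5,980 × 448 / 5.2)
    = √(1,030,400.00) ≈ 1,015.09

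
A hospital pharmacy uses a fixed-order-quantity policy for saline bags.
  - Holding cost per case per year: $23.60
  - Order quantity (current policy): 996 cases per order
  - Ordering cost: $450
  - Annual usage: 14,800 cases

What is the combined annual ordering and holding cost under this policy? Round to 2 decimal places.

$18,439.55

Annual ordering cost = (D/Q)·S = (14,800/996) × 450 = $6,686.75
Annual holding cost  = (Q/2)·H = (996/2) × 23.6 = $11,752.80
Total = $6,686.75 + $11,752.80 = $18,439.55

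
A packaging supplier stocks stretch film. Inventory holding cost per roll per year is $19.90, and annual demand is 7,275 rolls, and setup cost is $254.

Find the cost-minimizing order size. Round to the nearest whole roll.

431 rolls

EOQ = √(2DS/H) = √(2 × 7,275 × 254 / 19.9)
    = √(185,713.57) ≈ 430.94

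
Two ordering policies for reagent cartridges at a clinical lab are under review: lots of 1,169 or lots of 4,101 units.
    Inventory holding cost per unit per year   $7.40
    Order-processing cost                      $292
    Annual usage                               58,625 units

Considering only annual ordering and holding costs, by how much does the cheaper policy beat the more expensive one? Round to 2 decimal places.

Annual cost at Q: ordering D·S/Q plus holding Q·H/2.
TC(1,169) = (58,625/1,169)×292 + (1,169/2)×7.4 = $18,969.01
TC(4,101) = (58,625/4,101)×292 + (4,101/2)×7.4 = $19,347.93
|ΔTC| = |$18,969.01 − $19,347.93| = $378.91

$378.91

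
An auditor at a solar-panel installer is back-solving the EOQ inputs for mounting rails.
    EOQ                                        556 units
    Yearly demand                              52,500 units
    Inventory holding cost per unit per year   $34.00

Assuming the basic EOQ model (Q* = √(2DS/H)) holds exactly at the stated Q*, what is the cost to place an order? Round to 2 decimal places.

From Q* = √(2DS/H) ⇒ Q*² = 2DS/H.
S = Q²H / (2D) = 556² × 34 / (2 × 52,500) = 100.1012

$100.10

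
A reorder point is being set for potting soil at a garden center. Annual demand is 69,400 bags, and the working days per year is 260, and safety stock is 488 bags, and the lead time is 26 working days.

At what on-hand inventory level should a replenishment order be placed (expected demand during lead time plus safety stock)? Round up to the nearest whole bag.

7,428 bags

Daily demand d = 69,400 / 260 = 266.923 bags/day
Demand during lead time = 266.923 × 26 = 6,940.00
Reorder point = 6,940.00 + 488 = 7,428.00 → round up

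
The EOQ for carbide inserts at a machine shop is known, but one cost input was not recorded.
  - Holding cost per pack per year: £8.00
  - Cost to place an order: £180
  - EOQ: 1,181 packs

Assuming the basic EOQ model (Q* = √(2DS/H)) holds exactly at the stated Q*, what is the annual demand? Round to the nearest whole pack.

Since Q* = (2DS/H)^½, squaring gives Q*²·H = 2DS.
D = Q²H / (2S) = 1,181² × 8 / (2 × 180) = 30,994.69

30,995 packs per year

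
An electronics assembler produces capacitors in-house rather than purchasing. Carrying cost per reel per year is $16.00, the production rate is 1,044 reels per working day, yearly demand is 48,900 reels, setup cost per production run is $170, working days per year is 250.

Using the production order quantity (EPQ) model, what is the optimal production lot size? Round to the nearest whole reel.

1,131 reels

Daily demand d = 48,900/250 = 195.600; p = 1044; 1 − d/p = 0.81264
EPQ = √(2DS / (H(1 − d/p)))
    = √(2 × 48,900 × 170 / (16 × 0.81264)) ≈ 1,130.79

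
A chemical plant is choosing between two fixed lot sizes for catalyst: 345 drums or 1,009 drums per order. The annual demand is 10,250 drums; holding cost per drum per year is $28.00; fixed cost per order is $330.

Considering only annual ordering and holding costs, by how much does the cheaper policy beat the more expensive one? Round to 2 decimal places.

$2,843.98

For each Q, cost = (D/Q)·S + (Q/2)·H.
TC(345) = (10,250/345)×330 + (345/2)×28 = $14,634.35
TC(1,009) = (10,250/1,009)×330 + (1,009/2)×28 = $17,478.33
Cheaper: Q = 345.  Difference = $2,843.98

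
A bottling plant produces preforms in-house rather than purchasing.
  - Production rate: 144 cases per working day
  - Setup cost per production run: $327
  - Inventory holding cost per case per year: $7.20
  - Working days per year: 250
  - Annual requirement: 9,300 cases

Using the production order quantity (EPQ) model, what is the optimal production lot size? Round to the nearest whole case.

1,067 cases

d = 9,300/250 = 37.2000 cases/day;  effective holding cost H(1 − d/p) = 7.2·(1 − 37.2000/144) = 5.34000
Q* = √(2DS / H_eff) = √(2·9,300·327 / 5.34000) ≈ 1,067.23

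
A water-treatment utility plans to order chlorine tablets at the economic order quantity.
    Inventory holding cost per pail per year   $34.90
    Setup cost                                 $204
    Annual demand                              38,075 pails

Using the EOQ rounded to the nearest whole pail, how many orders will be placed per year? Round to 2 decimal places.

57.08 orders per year

2DS/H = 2·38,075·204/34.9 = 445,117.48
EOQ = √445,117.48 ≈ 667.17 → Q = 667
N = D/Q = 38,075/667 ≈ 57.084 orders/yr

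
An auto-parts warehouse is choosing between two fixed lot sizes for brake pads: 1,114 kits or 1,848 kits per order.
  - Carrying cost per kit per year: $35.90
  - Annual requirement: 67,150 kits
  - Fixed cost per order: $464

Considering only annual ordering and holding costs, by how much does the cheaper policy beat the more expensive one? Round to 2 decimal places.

$2,066.35

Annual cost at Q: ordering D·S/Q plus holding Q·H/2.
TC(1,114) = (67,150/1,114)×464 + (1,114/2)×35.9 = $47,965.42
TC(1,848) = (67,150/1,848)×464 + (1,848/2)×35.9 = $50,031.77
Lots of 1,114 are cheaper by $2,066.35.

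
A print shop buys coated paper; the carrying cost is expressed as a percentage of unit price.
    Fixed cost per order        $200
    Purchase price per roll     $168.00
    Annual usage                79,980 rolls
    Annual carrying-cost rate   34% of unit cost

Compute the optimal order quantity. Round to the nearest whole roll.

Holding cost per roll per year: H = 34% × $168 = $57.1200
2DS/H = 2·79,980·200/57.12 = 560,084.03
EOQ = √560,084.03 ≈ 748.39

748 rolls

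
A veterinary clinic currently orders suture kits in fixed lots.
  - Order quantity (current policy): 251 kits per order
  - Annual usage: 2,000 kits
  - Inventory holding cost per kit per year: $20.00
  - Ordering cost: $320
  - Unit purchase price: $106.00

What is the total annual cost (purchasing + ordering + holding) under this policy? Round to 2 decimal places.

$217,059.80

Ordering: D/Q × S = 2,000/251 × $320 = $2,549.80
Holding:  Q/2 × H = 251/2 × $20 = $2,510.00
Purchase cost = D·C = 2,000 × 106 = $212,000.00
Total = $2,549.80 + $2,510.00 + $212,000.00 = $217,059.80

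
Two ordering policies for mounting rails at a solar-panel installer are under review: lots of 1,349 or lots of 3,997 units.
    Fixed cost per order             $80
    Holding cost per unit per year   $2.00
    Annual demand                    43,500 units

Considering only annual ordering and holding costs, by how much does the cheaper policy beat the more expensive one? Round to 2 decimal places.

TC(Q) = (D/Q)S + (Q/2)H
TC(1,349) = (43,500/1,349)×80 + (1,349/2)×2 = $3,928.69
TC(3,997) = (43,500/3,997)×80 + (3,997/2)×2 = $4,867.65
|ΔTC| = |$3,928.69 − $4,867.65| = $938.96

$938.96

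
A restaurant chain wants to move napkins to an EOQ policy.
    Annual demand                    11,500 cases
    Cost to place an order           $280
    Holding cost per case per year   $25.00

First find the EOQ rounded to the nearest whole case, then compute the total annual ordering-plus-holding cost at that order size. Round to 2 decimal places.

EOQ = √(2DS/H) = √(2 × 11,500 × 280 / 25)
    = √(257,600.00) ≈ 507.54 → Q = 508 cases
Orders/yr = 11,500/508 = 22.638; ordering cost = 22.638 × $280 = $6,338.58
Average inventory = 508/2 = 254; holding cost = 254 × $25 = $6,350.00
Total = $6,338.58 + $6,350.00 = $12,688.58

$12,688.58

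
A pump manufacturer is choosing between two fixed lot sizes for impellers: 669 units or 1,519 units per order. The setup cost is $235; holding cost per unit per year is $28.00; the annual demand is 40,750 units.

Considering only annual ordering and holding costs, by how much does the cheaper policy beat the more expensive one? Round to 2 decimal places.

$3,890.04

Annual cost at Q: ordering D·S/Q plus holding Q·H/2.
TC(669) = (40,750/669)×235 + (669/2)×28 = $23,680.28
TC(1,519) = (40,750/1,519)×235 + (1,519/2)×28 = $27,570.31
Cheaper: Q = 669.  Difference = $3,890.04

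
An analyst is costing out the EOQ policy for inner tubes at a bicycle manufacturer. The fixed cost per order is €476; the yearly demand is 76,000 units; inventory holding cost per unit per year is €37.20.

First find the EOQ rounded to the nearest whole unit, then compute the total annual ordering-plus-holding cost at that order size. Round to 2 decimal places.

€51,879.62

2DS/H = 2·76,000·476/37.2 = 1,944,946.24
EOQ = √1,944,946.24 ≈ 1,394.61 → Q = 1,395 units
Ordering: D/Q × S = 76,000/1,395 × €476 = €25,932.62
Holding:  Q/2 × H = 1,395/2 × €37.2 = €25,947.00
Total = €25,932.62 + €25,947.00 = €51,879.62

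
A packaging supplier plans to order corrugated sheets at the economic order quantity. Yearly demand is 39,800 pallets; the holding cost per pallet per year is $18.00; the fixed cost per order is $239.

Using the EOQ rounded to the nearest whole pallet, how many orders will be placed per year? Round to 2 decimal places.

38.72 orders per year

EOQ = √(2DS/H) = √(2 × 39,800 × 239 / 18)
    = √(1,056,911.11) ≈ 1,028.06 → Q = 1,028
Orders per year = D/Q = 39,800 / 1,028 = 38.716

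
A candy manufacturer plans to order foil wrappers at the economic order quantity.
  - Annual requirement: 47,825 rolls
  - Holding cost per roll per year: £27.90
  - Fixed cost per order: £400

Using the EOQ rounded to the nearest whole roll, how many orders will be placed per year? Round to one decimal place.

40.8 orders per year

EOQ = √(2DS/H) = √(2 × 47,825 × 400 / 27.9)
    = √(1,371,326.16) ≈ 1,171.04 → Q = 1,171
N = D/Q = 47,825/1,171 ≈ 40.841 orders/yr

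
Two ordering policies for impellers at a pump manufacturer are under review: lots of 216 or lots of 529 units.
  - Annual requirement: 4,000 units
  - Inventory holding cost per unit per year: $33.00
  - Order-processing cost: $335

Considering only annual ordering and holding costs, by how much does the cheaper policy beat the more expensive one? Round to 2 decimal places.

$1,493.88

Annual cost at Q: ordering D·S/Q plus holding Q·H/2.
TC(216) = (4,000/216)×335 + (216/2)×33 = $9,767.70
TC(529) = (4,000/529)×335 + (529/2)×33 = $11,261.58
Cheaper: Q = 216.  Difference = $1,493.88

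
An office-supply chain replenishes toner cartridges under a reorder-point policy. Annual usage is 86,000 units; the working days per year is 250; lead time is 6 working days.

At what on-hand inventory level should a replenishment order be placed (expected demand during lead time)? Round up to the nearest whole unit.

2,064 units

Daily demand d = 86,000 / 250 = 344.000 units/day
Demand during lead time = 344.000 × 6 = 2,064.00
Reorder point = 2,064.00 → round up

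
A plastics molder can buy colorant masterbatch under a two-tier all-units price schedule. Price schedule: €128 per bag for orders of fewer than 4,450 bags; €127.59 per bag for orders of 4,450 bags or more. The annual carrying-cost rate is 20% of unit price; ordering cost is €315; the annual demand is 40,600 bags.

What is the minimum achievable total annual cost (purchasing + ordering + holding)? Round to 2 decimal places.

H₁ = 20%×€128 = €25.6000;  H₂ = 20%×€127.59 = €25.5180
EOQ₁ = √(2×40,600×315/25.6000) = 999.57  (< 4,450, feasible at tier 1)
EOQ₂ = √(2×40,600×315/25.5180) = 1,001.17  (< 4,450 → use Q = 4,450 at tier-2 price)
TC(tier 1 (EOQ₁), Q≈999.6) = €5,222,389.00
TC(tier 2, Q≈4,450.0) = €5,239,805.48
Minimum at tier 1 (EOQ₁): €5,222,389.00

€5,222,389.00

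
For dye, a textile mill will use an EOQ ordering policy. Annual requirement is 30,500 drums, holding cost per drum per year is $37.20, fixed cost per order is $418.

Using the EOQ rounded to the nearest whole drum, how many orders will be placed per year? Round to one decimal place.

2DS/H = 2·30,500·418/37.2 = 685,430.11
EOQ = √685,430.11 ≈ 827.91 → Q = 828
Orders per year = D/Q = 30,500 / 828 = 36.836

36.8 orders per year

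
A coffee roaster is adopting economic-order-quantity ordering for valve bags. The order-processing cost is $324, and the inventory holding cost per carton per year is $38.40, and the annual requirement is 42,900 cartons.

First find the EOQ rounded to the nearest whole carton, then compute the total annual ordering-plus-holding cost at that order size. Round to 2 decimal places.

2DS/H = 2·42,900·324/38.4 = 723,937.50
EOQ = √723,937.50 ≈ 850.85 → Q = 851 cartons
Orders/yr = 42,900/851 = 50.411; ordering cost = 50.411 × $324 = $16,333.25
Average inventory = 851/2 = 425.5; holding cost = 425.5 × $38.4 = $16,339.20
Total = $16,333.25 + $16,339.20 = $32,672.45

$32,672.45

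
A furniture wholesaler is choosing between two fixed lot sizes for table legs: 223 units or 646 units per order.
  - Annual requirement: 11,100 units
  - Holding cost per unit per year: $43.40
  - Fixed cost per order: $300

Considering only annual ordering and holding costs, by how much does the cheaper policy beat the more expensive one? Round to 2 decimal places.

For each Q, cost = (D/Q)·S + (Q/2)·H.
TC(223) = (11,100/223)×300 + (223/2)×43.4 = $19,771.84
TC(646) = (11,100/646)×300 + (646/2)×43.4 = $19,173.00
Lots of 646 are cheaper by $598.84.

$598.84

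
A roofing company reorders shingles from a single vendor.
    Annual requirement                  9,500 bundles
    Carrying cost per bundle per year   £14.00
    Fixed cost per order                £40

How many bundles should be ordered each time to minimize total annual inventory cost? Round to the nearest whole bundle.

Q* = √(2·D·S / H) = √(2·9,500·40 / 14) = √54,285.7 ≈ 232.99

233 bundles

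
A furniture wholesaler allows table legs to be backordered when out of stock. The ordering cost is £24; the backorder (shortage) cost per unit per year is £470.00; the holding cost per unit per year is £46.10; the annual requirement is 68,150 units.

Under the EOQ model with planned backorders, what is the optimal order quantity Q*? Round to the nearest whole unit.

279 units

Q* = √(2DS/H) · √((H + b)/b)
   = √(2 × 68,150 × 24 / 46.1) · √((46.1 + 470) / 470)
   = 266.381 × 1.0479 ≈ 279.14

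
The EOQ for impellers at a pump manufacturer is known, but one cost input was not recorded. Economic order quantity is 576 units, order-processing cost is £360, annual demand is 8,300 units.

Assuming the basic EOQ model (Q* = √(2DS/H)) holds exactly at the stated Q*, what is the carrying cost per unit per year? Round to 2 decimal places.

£18.01

From Q* = √(2DS/H) ⇒ Q*² = 2DS/H.
H = 2DS / Q² = 2 × 8,300 × 360 / 576² = 18.0122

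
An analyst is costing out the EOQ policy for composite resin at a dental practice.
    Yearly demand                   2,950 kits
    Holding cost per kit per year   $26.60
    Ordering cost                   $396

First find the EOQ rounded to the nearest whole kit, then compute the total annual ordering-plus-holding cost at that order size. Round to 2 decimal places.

$7,883.42

EOQ = √(2DS/H) = √(2 × 2,950 × 396 / 26.6)
    = √(87,834.59) ≈ 296.37 → Q = 296 kits
Orders/yr = 2,950/296 = 9.966; ordering cost = 9.966 × $396 = $3,946.62
Average inventory = 296/2 = 148; holding cost = 148 × $26.6 = $3,936.80
Total = $3,946.62 + $3,936.80 = $7,883.42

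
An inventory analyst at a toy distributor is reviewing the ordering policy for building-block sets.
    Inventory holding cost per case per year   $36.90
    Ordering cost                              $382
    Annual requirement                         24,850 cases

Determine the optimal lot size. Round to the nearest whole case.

2DS/H = 2·24,850·382/36.9 = 514,509.49
EOQ = √514,509.49 ≈ 717.29

717 cases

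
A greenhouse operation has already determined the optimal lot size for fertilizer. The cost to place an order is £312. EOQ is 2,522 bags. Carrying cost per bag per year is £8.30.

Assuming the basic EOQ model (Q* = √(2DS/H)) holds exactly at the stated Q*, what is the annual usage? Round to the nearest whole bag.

EOQ relation: Q² = 2DS/H, so rearrange for the unknown.
D = Q²H / (2S) = 2,522² × 8.3 / (2 × 312) = 84,602.59

84,603 bags per year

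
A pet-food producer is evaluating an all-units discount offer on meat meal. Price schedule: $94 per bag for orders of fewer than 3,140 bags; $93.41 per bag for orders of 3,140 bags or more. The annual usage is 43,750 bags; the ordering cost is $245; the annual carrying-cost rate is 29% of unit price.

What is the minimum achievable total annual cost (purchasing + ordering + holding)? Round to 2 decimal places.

H₁ = 29%×$94 = $27.2600;  H₂ = 29%×$93.41 = $27.0889
EOQ₁ = √(2×43,750×245/27.2600) = 886.80  (< 3,140, feasible at tier 1)
EOQ₂ = √(2×43,750×245/27.0889) = 889.59  (< 3,140 → use Q = 3,140 at tier-2 price)
TC(tier 1 (EOQ₁), Q≈886.8) = $4,136,674.08
TC(tier 2, Q≈3,140.0) = $4,132,630.69
Minimum at tier 2: $4,132,630.69

$4,132,630.69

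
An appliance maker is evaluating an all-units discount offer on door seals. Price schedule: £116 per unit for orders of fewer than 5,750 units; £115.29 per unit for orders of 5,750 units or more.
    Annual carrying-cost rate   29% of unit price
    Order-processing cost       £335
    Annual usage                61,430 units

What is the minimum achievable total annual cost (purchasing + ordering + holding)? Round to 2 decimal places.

£7,163,089.66

H₁ = 29%×£116 = £33.6400;  H₂ = 29%×£115.29 = £33.4341
EOQ₁ = √(2×61,430×335/33.6400) = 1,106.11  (< 5,750, feasible at tier 1)
EOQ₂ = √(2×61,430×335/33.4341) = 1,109.51  (< 5,750 → use Q = 5,750 at tier-2 price)
TC(tier 1 (EOQ₁), Q≈1,106.1) = £7,163,089.66
TC(tier 2, Q≈5,750.0) = £7,181,966.70
Minimum at tier 1 (EOQ₁): £7,163,089.66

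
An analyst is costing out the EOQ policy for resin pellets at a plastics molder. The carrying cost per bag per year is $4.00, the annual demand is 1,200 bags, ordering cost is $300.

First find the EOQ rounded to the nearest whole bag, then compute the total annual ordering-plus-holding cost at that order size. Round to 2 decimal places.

2DS/H = 2·1,200·300/4 = 180,000.00
EOQ = √180,000.00 ≈ 424.26 → Q = 424 bags
Annual ordering cost = (D/Q)·S = (1,200/424) × 300 = $849.06
Annual holding cost  = (Q/2)·H = (424/2) × 4 = $848.00
Total = $849.06 + $848.00 = $1,697.06

$1,697.06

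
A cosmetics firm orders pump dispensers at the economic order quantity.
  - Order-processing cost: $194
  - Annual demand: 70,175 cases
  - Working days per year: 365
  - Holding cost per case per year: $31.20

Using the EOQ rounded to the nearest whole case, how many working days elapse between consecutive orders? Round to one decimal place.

4.9 days

Optimal lot size Q* = (2 × 70,175 × $194 / $31.2)^½ ≈ 934.18 → Q = 934 cases
Cycle time = (working days × Q)/D = (365 × 934) / 70,175 = 4.858 days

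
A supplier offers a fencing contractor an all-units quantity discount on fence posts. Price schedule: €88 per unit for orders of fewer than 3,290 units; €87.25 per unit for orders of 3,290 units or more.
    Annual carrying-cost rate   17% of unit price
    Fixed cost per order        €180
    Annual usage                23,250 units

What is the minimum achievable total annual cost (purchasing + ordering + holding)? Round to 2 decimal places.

€2,054,234.00

H₁ = 17%×€88 = €14.9600;  H₂ = 17%×€87.25 = €14.8325
EOQ₁ = √(2×23,250×180/14.9600) = 747.99  (< 3,290, feasible at tier 1)
EOQ₂ = √(2×23,250×180/14.8325) = 751.20  (< 3,290 → use Q = 3,290 at tier-2 price)
TC(tier 1 (EOQ₁), Q≈748.0) = €2,057,189.96
TC(tier 2, Q≈3,290.0) = €2,054,234.00
Minimum at tier 2: €2,054,234.00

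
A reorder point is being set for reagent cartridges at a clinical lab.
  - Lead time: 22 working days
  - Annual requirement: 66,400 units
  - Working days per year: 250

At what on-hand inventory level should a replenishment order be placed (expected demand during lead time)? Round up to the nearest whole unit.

5,844 units

Daily demand d = 66,400 / 250 = 265.600 units/day
Demand during lead time = 265.600 × 22 = 5,843.20
Reorder point = 5,843.20 → round up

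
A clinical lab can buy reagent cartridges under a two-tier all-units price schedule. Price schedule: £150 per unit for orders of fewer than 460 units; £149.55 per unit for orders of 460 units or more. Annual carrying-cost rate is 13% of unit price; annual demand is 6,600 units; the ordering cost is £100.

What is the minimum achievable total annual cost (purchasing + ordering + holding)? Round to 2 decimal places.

£992,936.33

H₁ = 13%×£150 = £19.5000;  H₂ = 13%×£149.55 = £19.4415
EOQ₁ = √(2×6,600×100/19.5000) = 260.18  (< 460, feasible at tier 1)
EOQ₂ = √(2×6,600×100/19.4415) = 260.57  (< 460 → use Q = 460 at tier-2 price)
TC(tier 1 (EOQ₁), Q≈260.2) = £995,073.46
TC(tier 2, Q≈460.0) = £992,936.33
Minimum at tier 2: £992,936.33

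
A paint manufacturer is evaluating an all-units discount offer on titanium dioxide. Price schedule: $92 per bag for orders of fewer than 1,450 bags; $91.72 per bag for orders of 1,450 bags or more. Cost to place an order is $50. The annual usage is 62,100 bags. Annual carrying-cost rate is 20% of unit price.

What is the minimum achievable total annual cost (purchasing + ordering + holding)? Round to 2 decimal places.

$5,711,252.78

H₁ = 20%×$92 = $18.4000;  H₂ = 20%×$91.72 = $18.3440
EOQ₁ = √(2×62,100×50/18.4000) = 580.95  (< 1,450, feasible at tier 1)
EOQ₂ = √(2×62,100×50/18.3440) = 581.83  (< 1,450 → use Q = 1,450 at tier-2 price)
TC(tier 1 (EOQ₁), Q≈580.9) = $5,723,889.43
TC(tier 2, Q≈1,450.0) = $5,711,252.78
Minimum at tier 2: $5,711,252.78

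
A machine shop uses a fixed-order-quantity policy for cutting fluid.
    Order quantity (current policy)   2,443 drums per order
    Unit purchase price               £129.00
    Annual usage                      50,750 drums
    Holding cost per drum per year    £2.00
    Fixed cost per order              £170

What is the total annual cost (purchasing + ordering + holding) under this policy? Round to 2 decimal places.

£6,552,724.52

Orders/yr = 50,750/2,443 = 20.774; ordering cost = 20.774 × £170 = £3,531.52
Average inventory = 2,443/2 = 1221.5; holding cost = 1221.5 × £2 = £2,443.00
Purchase cost = D·C = 50,750 × 129 = £6,546,750.00
Total = £3,531.52 + £2,443.00 + £6,546,750.00 = £6,552,724.52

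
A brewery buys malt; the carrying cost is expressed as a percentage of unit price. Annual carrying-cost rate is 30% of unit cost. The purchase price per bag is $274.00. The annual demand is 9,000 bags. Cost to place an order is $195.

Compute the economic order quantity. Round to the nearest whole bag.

207 bags

H = i·C = 0.3 × $274 = $82.2000 per bag-year
2DS/H = 2·9,000·195/82.2 = 42,700.73
EOQ = √42,700.73 ≈ 206.64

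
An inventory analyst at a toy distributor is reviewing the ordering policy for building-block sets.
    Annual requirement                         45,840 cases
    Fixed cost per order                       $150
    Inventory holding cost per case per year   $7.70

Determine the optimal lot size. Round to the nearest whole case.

2DS/H = 2·45,840·150/7.7 = 1,785,974.03
EOQ = √1,785,974.03 ≈ 1,336.40

1,336 cases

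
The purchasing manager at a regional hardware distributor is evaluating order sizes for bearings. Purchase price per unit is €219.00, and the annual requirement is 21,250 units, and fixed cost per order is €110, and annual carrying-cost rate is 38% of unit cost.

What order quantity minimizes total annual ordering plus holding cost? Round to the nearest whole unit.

237 units

H = i·C = 0.38 × €219 = €83.2200 per unit-year
Q* = √(2·D·S / H) = √(2·21,250·110 / 83.22) = √56,176.4 ≈ 237.02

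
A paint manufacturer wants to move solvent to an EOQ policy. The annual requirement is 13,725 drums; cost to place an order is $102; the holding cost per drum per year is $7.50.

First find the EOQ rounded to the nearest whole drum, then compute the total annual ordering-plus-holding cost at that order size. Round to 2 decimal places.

$4,582.49

Optimal lot size Q* = (2 × 13,725 × $102 / $7.5)^½ ≈ 611.00 → Q = 611 drums
Annual ordering cost = (D/Q)·S = (13,725/611) × 102 = $2,291.24
Annual holding cost  = (Q/2)·H = (611/2) × 7.5 = $2,291.25
Total = $2,291.24 + $2,291.25 = $4,582.49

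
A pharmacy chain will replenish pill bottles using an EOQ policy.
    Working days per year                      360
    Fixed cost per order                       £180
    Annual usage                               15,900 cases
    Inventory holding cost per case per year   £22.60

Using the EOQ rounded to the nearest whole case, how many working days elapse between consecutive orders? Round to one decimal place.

Q* = √(2·D·S / H) = √(2·15,900·180 / 22.6) = √253,274.3 ≈ 503.26 → Q = 503 cases
Cycle time = (working days × Q)/D = (360 × 503) / 15,900 = 11.389 days

11.4 days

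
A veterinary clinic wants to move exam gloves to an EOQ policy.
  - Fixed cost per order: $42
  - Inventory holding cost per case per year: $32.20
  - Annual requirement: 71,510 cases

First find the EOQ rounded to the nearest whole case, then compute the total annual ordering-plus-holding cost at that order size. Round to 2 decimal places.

$13,907.56

EOQ = √(2DS/H) = √(2 × 71,510 × 42 / 32.2)
    = √(186,547.83) ≈ 431.91 → Q = 432 cases
Annual ordering cost = (D/Q)·S = (71,510/432) × 42 = $6,952.36
Annual holding cost  = (Q/2)·H = (432/2) × 32.2 = $6,955.20
Total = $6,952.36 + $6,955.20 = $13,907.56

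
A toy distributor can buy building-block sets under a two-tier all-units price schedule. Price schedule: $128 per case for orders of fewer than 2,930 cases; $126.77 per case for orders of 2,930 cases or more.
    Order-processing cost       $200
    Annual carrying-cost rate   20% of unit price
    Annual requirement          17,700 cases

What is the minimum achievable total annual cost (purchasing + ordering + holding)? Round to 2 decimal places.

H₁ = 20%×$128 = $25.6000;  H₂ = 20%×$126.77 = $25.3540
EOQ₁ = √(2×17,700×200/25.6000) = 525.89  (< 2,930, feasible at tier 1)
EOQ₂ = √(2×17,700×200/25.3540) = 528.44  (< 2,930 → use Q = 2,930 at tier-2 price)
TC(tier 1 (EOQ₁), Q≈525.9) = $2,279,062.84
TC(tier 2, Q≈2,930.0) = $2,282,180.80
Minimum at tier 1 (EOQ₁): $2,279,062.84

$2,279,062.84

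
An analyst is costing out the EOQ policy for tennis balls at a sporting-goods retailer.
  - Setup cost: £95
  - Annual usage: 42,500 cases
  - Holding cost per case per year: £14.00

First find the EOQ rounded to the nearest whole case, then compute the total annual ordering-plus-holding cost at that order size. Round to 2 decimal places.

Q* = √(2·D·S / H) = √(2·42,500·95 / 14) = √576,785.7 ≈ 759.46 → Q = 759 cases
Ordering: D/Q × S = 42,500/759 × £95 = £5,319.50
Holding:  Q/2 × H = 759/2 × £14 = £5,313.00
Total = £5,319.50 + £5,313.00 = £10,632.50

£10,632.50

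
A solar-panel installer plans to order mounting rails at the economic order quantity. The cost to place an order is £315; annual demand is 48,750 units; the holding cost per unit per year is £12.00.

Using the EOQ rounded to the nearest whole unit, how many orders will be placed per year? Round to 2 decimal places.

Q* = √(2·D·S / H) = √(2·48,750·315 / 12) = √2,559,375.0 ≈ 1,599.80 → Q = 1,600
Orders per year = D/Q = 48,750 / 1,600 = 30.469

30.47 orders per year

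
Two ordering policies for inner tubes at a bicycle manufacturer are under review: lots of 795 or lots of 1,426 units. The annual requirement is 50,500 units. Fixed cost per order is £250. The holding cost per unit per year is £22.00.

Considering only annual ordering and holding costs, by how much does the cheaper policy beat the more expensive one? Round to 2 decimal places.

£86.07

For each Q, cost = (D/Q)·S + (Q/2)·H.
TC(795) = (50,500/795)×250 + (795/2)×22 = £24,625.50
TC(1,426) = (50,500/1,426)×250 + (1,426/2)×22 = £24,539.44
Lots of 1,426 are cheaper by £86.07.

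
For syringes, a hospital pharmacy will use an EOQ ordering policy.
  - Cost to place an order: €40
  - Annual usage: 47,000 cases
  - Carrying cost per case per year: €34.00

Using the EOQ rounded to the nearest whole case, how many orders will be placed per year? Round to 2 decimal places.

Optimal lot size Q* = (2 × 47,000 × €40 / €34)^½ ≈ 332.55 → Q = 333
Orders per year = D/Q = 47,000 / 333 = 141.141

141.14 orders per year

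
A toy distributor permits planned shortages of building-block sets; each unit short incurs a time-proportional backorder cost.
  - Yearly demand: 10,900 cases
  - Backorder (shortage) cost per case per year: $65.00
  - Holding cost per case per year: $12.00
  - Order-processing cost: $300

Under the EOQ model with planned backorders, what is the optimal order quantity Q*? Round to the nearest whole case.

804 cases

Q* = √(2DS/H) · √((H + b)/b)
   = √(2 × 10,900 × 300 / 12) · √((12 + 65) / 65)
   = 738.241 × 1.0884 ≈ 803.50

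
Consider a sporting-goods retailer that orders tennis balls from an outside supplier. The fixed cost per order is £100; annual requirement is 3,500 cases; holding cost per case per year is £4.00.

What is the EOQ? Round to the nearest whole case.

Q* = √(2·D·S / H) = √(2·3,500·100 / 4) = √175,000.0 ≈ 418.33

418 cases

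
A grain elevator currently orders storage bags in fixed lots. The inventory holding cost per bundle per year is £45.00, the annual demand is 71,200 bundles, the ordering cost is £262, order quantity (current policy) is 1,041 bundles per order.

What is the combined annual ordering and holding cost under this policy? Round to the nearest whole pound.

Orders/yr = 71,200/1,041 = 68.396; ordering cost = 68.396 × £262 = £17,919.69
Average inventory = 1,041/2 = 520.5; holding cost = 520.5 × £45 = £23,422.50
Total = £17,919.69 + £23,422.50 = £41,342.19

£41,342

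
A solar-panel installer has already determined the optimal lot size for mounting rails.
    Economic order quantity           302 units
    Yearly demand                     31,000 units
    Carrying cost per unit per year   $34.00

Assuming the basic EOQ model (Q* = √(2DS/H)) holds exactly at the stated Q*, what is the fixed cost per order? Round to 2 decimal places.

$50.02

EOQ relation: Q² = 2DS/H, so rearrange for the unknown.
S = Q²H / (2D) = 302² × 34 / (2 × 31,000) = 50.0151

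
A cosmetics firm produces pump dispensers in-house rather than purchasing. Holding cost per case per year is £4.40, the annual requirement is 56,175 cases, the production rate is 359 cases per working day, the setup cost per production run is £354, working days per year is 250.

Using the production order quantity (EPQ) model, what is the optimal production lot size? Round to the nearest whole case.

4,916 cases

Daily demand d = 56,175/250 = 224.700; p = 359; 1 − d/p = 0.37409
EPQ = √(2DS / (H(1 − d/p)))
    = √(2 × 56,175 × 354 / (4.4 × 0.37409)) ≈ 4,915.54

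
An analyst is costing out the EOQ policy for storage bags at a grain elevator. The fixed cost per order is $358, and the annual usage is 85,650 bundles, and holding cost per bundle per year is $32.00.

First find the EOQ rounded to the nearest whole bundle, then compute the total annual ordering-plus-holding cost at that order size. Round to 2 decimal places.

$44,299.13

EOQ = √(2DS/H) = √(2 × 85,650 × 358 / 32)
    = √(1,916,418.75) ≈ 1,384.35 → Q = 1,384 bundles
Ordering: D/Q × S = 85,650/1,384 × $358 = $22,155.13
Holding:  Q/2 × H = 1,384/2 × $32 = $22,144.00
Total = $22,155.13 + $22,144.00 = $44,299.13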